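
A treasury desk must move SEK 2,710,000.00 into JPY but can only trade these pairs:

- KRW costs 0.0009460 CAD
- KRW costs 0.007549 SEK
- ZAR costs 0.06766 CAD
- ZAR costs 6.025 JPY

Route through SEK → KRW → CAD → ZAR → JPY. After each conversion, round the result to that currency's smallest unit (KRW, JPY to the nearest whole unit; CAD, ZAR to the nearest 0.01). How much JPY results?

SEK 2,710,000.00 ÷ 0.007549 = KRW 358,987,945
KRW 358,987,945 × 0.0009460 = CAD 339,602.60
CAD 339,602.60 ÷ 0.06766 = ZAR 5,019,252.14
ZAR 5,019,252.14 × 6.025 = JPY 30,240,994

JPY 30,240,994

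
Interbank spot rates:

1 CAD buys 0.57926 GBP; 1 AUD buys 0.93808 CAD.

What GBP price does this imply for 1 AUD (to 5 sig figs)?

1 AUD × 0.93808 = 0.93808 CAD
0.93808 CAD × 0.57926 = 0.543392 GBP

AUD/GBP = 0.54339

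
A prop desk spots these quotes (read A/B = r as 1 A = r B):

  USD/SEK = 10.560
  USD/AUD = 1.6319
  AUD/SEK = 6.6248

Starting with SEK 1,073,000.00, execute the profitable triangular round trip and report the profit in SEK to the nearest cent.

Profit: SEK 25,505.20

Profitable loop is SEK → USD → AUD → SEK:
SEK 1,073,000.00 ÷ 10.560 = USD 101,609.85
USD 101,609.85 × 1.6319 = AUD 165,817.11
AUD 165,817.11 × 6.6248 = SEK 1,098,505.20
Profit = SEK 1,098,505.20 − SEK 1,073,000.00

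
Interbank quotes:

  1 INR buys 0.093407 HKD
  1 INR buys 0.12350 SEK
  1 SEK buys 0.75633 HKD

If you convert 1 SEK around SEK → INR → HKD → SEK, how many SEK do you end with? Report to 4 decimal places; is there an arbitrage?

Around SEK → INR → HKD → SEK: 1 ÷ 0.12350 × 0.093407 ÷ 0.75633 = 1.000003
Product ≈ 1 (deviation 0.000%, within rounding noise).

1.0000 (no arbitrage)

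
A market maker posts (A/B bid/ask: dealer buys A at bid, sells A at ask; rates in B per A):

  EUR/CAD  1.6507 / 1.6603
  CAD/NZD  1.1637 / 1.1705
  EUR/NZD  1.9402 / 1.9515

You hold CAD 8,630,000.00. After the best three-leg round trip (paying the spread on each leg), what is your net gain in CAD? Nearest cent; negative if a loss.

Best loop CAD → EUR → NZD → CAD:
CAD 8,630,000.00 ÷ 1.6603 (buy EUR at ask) = EUR 5,197,855.81
EUR 5,197,855.81 × 1.9402 (sell EUR at bid) = NZD 10,084,879.84
NZD 10,084,879.84 ÷ 1.1705 (buy CAD at ask) = CAD 8,615,873.42

Net result: CAD -14,126.58 (no profitable arbitrage after spreads)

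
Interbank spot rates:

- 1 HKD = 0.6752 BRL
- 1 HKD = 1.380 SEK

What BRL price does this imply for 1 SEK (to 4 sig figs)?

SEK/BRL = 0.4893

1 SEK ÷ 1.380 = 0.724638 HKD
0.724638 HKD × 0.6752 = 0.489275 BRL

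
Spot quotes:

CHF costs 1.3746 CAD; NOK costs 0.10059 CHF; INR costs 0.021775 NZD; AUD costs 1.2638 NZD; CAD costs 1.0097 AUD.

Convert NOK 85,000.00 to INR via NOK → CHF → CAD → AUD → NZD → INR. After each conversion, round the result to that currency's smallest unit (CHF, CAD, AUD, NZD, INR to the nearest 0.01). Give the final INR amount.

NOK 85,000.00 × 0.10059 = CHF 8,550.15
CHF 8,550.15 × 1.3746 = CAD 11,753.04
CAD 11,753.04 × 1.0097 = AUD 11,867.04
AUD 11,867.04 × 1.2638 = NZD 14,997.57
NZD 14,997.57 ÷ 0.021775 = INR 688,751.78

INR 688,751.78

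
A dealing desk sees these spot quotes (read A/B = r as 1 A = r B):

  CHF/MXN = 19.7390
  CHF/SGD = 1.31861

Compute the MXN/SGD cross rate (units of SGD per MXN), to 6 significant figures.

MXN/SGD = 0.0668023

1 MXN ÷ 19.7390 = 0.0506611 CHF
0.0506611 CHF × 1.31861 = 0.0668023 SGD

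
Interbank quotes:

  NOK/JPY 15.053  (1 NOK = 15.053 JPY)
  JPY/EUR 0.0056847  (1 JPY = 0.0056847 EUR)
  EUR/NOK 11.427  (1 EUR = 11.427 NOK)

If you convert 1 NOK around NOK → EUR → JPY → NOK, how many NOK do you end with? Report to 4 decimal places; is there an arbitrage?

Around NOK → EUR → JPY → NOK: 1 ÷ 11.427 ÷ 0.0056847 ÷ 15.053 = 1.022674
Product > 1; profitable direction is NOK → EUR → JPY → NOK.

1.0227 (arbitrage exists)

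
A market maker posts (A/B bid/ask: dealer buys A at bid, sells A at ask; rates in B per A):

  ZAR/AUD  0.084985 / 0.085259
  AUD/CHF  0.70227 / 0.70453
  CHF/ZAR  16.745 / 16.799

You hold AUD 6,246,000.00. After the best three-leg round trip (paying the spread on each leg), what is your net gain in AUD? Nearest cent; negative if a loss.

Best loop AUD → CHF → ZAR → AUD:
AUD 6,246,000.00 × 0.70227 (sell AUD at bid) = CHF 4,386,378.42
CHF 4,386,378.42 × 16.745 (sell CHF at bid) = ZAR 73,449,906.64
ZAR 73,449,906.64 × 0.084985 (sell ZAR at bid) = AUD 6,242,140.32

Net result: AUD -3,859.68 (no profitable arbitrage after spreads)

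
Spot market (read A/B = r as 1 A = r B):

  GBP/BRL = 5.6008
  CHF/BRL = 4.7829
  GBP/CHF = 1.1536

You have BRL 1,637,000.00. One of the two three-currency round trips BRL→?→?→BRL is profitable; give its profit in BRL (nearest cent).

Profitable loop is BRL → CHF → GBP → BRL:
BRL 1,637,000.00 ÷ 4.7829 = CHF 342,260.97
CHF 342,260.97 ÷ 1.1536 = GBP 296,689.47
GBP 296,689.47 × 5.6008 = BRL 1,661,698.38
Profit = BRL 1,661,698.38 − BRL 1,637,000.00

Profit: BRL 24,698.38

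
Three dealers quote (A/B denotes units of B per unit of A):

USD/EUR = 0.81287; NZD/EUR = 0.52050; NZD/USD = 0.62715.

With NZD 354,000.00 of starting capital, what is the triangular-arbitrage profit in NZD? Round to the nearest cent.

Profitable loop is NZD → EUR → USD → NZD:
NZD 354,000.00 × 0.52050 = EUR 184,257.00
EUR 184,257.00 ÷ 0.81287 = USD 226,674.62
USD 226,674.62 ÷ 0.62715 = NZD 361,436.06
Profit = NZD 361,436.06 − NZD 354,000.00

Profit: NZD 7,436.06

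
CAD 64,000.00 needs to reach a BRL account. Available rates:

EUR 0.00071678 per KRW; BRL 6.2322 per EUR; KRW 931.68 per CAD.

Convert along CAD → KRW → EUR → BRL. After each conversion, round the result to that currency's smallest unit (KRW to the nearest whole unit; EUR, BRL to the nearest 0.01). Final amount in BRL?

CAD 64,000.00 × 931.68 = KRW 59,627,520
KRW 59,627,520 × 0.00071678 = EUR 42,739.81
EUR 42,739.81 × 6.2322 = BRL 266,363.04

BRL 266,363.04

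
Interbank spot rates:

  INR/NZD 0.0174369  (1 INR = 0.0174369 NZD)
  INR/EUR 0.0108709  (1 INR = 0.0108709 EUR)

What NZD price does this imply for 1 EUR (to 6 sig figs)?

EUR/NZD = 1.60400

1 EUR ÷ 0.0108709 = 91.9887 INR
91.9887 INR × 0.0174369 = 1.604 NZD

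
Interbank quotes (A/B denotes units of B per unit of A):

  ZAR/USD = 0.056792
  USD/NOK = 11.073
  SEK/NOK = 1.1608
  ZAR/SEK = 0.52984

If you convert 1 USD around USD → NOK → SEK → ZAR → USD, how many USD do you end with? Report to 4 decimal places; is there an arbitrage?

1.0225 (arbitrage exists)

Around USD → NOK → SEK → ZAR → USD: 1 × 11.073 ÷ 1.1608 ÷ 0.52984 × 0.056792 = 1.022469
Product > 1; profitable direction is USD → NOK → SEK → ZAR → USD.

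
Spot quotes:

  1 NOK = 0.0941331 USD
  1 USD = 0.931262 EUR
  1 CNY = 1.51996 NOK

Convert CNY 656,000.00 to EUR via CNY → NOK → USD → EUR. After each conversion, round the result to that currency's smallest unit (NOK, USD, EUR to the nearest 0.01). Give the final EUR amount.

EUR 87,407.81

CNY 656,000.00 × 1.51996 = NOK 997,093.76
NOK 997,093.76 × 0.0941331 = USD 93,859.53
USD 93,859.53 × 0.931262 = EUR 87,407.81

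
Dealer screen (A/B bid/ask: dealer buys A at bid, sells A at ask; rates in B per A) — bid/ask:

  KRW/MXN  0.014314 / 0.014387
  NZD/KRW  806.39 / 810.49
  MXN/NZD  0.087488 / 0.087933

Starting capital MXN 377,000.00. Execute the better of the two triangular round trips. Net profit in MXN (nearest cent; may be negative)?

Net profit: MXN 3,711.49

Best loop MXN → NZD → KRW → MXN:
MXN 377,000.00 × 0.087488 (sell MXN at bid) = NZD 32,982.98
NZD 32,982.98 × 806.39 (sell NZD at bid) = KRW 26,597,142
KRW 26,597,142 × 0.014314 (sell KRW at bid) = MXN 380,711.49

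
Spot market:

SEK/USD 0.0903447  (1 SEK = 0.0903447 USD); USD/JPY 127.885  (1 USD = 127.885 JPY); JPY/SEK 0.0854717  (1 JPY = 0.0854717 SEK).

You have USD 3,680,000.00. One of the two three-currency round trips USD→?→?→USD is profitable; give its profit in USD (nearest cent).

Profit: USD 46,517.70

Profitable loop is USD → SEK → JPY → USD:
USD 3,680,000.00 ÷ 0.0903447 = SEK 40,732,881.95
SEK 40,732,881.95 ÷ 0.0854717 = JPY 476,565,717
JPY 476,565,717 ÷ 127.885 = USD 3,726,517.70
Profit = USD 3,726,517.70 − USD 3,680,000.00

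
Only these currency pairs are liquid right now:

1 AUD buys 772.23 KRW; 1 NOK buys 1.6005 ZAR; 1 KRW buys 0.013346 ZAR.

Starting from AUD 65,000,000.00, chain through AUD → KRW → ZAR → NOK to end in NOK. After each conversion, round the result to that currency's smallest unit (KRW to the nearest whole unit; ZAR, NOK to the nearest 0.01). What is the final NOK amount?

NOK 418,557,827.37

AUD 65,000,000.00 × 772.23 = KRW 50,194,950,000
KRW 50,194,950,000 × 0.013346 = ZAR 669,901,802.70
ZAR 669,901,802.70 ÷ 1.6005 = NOK 418,557,827.37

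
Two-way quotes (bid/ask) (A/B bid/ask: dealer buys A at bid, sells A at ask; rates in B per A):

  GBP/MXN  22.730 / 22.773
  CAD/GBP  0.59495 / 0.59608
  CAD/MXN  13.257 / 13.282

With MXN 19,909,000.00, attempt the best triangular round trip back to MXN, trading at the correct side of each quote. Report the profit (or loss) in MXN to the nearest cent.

Best loop MXN → CAD → GBP → MXN:
MXN 19,909,000.00 ÷ 13.282 (buy CAD at ask) = CAD 1,498,945.94
CAD 1,498,945.94 × 0.59495 (sell CAD at bid) = GBP 891,797.89
GBP 891,797.89 × 22.730 (sell GBP at bid) = MXN 20,270,566.00

Net profit: MXN 361,566.00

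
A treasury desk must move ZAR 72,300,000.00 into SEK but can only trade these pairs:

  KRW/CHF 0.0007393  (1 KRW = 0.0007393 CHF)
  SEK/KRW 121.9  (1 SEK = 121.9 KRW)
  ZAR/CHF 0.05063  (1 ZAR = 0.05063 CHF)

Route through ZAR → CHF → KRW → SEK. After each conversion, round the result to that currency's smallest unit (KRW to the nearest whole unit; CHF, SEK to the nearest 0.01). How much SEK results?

SEK 40,618,306.55

ZAR 72,300,000.00 × 0.05063 = CHF 3,660,549.00
CHF 3,660,549.00 ÷ 0.0007393 = KRW 4,951,371,568
KRW 4,951,371,568 ÷ 121.9 = SEK 40,618,306.55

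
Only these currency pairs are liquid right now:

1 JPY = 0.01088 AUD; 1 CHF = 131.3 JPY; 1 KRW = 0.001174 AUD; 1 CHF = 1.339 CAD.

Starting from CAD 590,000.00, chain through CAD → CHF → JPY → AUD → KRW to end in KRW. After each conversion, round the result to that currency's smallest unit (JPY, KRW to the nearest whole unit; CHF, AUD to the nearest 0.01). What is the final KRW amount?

CAD 590,000.00 ÷ 1.339 = CHF 440,627.33
CHF 440,627.33 × 131.3 = JPY 57,854,368
JPY 57,854,368 × 0.01088 = AUD 629,455.52
AUD 629,455.52 ÷ 0.001174 = KRW 536,163,135

KRW 536,163,135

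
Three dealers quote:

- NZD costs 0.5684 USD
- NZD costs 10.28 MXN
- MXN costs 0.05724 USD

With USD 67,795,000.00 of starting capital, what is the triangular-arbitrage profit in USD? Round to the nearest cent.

Profit: USD 2,388,712.22

Profitable loop is USD → NZD → MXN → USD:
USD 67,795,000.00 ÷ 0.5684 = NZD 119,273,399.01
NZD 119,273,399.01 × 10.28 = MXN 1,226,130,541.87
MXN 1,226,130,541.87 × 0.05724 = USD 70,183,712.22
Profit = USD 70,183,712.22 − USD 67,795,000.00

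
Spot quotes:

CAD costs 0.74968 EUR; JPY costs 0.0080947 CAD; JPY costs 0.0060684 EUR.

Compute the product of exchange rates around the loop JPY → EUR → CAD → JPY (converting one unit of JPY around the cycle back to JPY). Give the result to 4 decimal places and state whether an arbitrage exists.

Around JPY → EUR → CAD → JPY: 1 × 0.0060684 ÷ 0.74968 ÷ 0.0080947 = 0.999994
Product ≈ 1 (deviation 0.001%, within rounding noise).

1.0000 (no arbitrage)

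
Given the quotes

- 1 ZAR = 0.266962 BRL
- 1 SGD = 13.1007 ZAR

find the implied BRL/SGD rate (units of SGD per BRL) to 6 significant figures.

1 BRL ÷ 0.266962 = 3.74585 ZAR
3.74585 ZAR ÷ 13.1007 = 0.285928 SGD

BRL/SGD = 0.285928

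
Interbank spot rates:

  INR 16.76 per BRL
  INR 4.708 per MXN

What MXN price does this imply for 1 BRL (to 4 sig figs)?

BRL/MXN = 3.560

1 BRL × 16.76 = 16.76 INR
16.76 INR ÷ 4.708 = 3.5599 MXN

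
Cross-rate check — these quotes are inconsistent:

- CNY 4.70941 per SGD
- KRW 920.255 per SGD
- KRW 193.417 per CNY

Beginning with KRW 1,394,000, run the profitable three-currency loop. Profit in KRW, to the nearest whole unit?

Profitable loop is KRW → CNY → SGD → KRW:
KRW 1,394,000 ÷ 193.417 = CNY 7,207.23
CNY 7,207.23 ÷ 4.70941 = SGD 1,530.39
SGD 1,530.39 × 920.255 = KRW 1,408,347
Profit = KRW 1,408,347 − KRW 1,394,000

Profit: KRW 14,347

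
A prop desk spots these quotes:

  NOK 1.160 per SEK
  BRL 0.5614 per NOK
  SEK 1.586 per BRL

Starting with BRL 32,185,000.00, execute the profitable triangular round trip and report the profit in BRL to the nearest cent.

Profit: BRL 1,056,996.08

Profitable loop is BRL → SEK → NOK → BRL:
BRL 32,185,000.00 × 1.586 = SEK 51,045,410.00
SEK 51,045,410.00 × 1.160 = NOK 59,212,675.60
NOK 59,212,675.60 × 0.5614 = BRL 33,241,996.08
Profit = BRL 33,241,996.08 − BRL 32,185,000.00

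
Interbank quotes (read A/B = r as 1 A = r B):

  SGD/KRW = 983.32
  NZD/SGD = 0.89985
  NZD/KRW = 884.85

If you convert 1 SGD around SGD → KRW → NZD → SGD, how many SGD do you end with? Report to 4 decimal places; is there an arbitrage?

Around SGD → KRW → NZD → SGD: 1 × 983.32 ÷ 884.85 × 0.89985 = 0.999989
Product ≈ 1 (deviation 0.001%, within rounding noise).

1.0000 (no arbitrage)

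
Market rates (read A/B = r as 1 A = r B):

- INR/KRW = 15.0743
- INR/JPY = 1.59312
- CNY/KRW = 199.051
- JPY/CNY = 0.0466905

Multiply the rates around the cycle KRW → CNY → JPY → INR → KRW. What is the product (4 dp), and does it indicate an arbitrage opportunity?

1.0181 (arbitrage exists)

Around KRW → CNY → JPY → INR → KRW: 1 ÷ 199.051 ÷ 0.0466905 ÷ 1.59312 × 15.0743 = 1.018113
Product > 1; profitable direction is KRW → CNY → JPY → INR → KRW.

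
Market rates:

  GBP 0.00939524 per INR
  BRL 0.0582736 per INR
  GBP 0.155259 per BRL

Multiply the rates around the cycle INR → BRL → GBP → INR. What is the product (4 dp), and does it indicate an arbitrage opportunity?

0.9630 (arbitrage exists)

Around INR → BRL → GBP → INR: 1 × 0.0582736 × 0.155259 ÷ 0.00939524 = 0.962988
Product < 1; profitable direction is INR → GBP → BRL → INR.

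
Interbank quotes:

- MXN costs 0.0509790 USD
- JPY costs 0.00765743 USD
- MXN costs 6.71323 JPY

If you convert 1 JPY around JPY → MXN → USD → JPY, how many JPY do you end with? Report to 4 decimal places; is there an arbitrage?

0.9917 (arbitrage exists)

Around JPY → MXN → USD → JPY: 1 ÷ 6.71323 × 0.0509790 ÷ 0.00765743 = 0.991692
Product < 1; profitable direction is JPY → USD → MXN → JPY.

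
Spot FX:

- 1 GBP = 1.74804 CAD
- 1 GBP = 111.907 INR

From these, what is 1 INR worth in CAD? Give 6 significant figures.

1 INR ÷ 111.907 = 0.00893599 GBP
0.00893599 GBP × 1.74804 = 0.0156205 CAD

INR/CAD = 0.0156205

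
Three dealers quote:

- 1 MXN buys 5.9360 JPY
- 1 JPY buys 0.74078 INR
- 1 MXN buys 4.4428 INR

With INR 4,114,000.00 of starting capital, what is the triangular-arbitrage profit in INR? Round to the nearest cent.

Profit: INR 42,596.90

Profitable loop is INR → JPY → MXN → INR:
INR 4,114,000.00 ÷ 0.74078 = JPY 5,553,606
JPY 5,553,606 ÷ 5.9360 = MXN 935,580.47
MXN 935,580.47 × 4.4428 = INR 4,156,596.90
Profit = INR 4,156,596.90 − INR 4,114,000.00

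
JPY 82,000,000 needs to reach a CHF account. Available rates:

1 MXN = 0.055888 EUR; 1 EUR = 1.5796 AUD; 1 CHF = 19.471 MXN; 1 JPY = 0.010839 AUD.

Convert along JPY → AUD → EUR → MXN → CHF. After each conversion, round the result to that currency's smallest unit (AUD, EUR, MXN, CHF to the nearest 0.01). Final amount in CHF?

CHF 517,069.74

JPY 82,000,000 × 0.010839 = AUD 888,798.00
AUD 888,798.00 ÷ 1.5796 = EUR 562,672.83
EUR 562,672.83 ÷ 0.055888 = MXN 10,067,864.84
MXN 10,067,864.84 ÷ 19.471 = CHF 517,069.74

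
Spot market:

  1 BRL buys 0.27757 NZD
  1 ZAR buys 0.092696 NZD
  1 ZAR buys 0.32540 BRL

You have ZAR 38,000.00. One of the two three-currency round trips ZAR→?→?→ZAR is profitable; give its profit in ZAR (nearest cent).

Profit: ZAR 999.09

Profitable loop is ZAR → NZD → BRL → ZAR:
ZAR 38,000.00 × 0.092696 = NZD 3,522.45
NZD 3,522.45 ÷ 0.27757 = BRL 12,690.31
BRL 12,690.31 ÷ 0.32540 = ZAR 38,999.09
Profit = ZAR 38,999.09 − ZAR 38,000.00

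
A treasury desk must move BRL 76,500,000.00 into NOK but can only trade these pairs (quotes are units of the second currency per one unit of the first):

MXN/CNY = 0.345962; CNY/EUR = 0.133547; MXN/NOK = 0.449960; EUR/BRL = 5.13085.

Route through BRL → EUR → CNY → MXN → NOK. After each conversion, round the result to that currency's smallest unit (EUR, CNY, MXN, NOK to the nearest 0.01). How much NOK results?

NOK 145,205,641.41

BRL 76,500,000.00 ÷ 5.13085 = EUR 14,909,810.27
EUR 14,909,810.27 ÷ 0.133547 = CNY 111,644,666.45
CNY 111,644,666.45 ÷ 0.345962 = MXN 322,707,888.29
MXN 322,707,888.29 × 0.449960 = NOK 145,205,641.41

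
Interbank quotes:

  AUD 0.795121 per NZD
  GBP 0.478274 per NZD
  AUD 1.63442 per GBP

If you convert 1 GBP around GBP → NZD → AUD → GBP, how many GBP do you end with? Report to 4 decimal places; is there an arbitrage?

Around GBP → NZD → AUD → GBP: 1 ÷ 0.478274 × 0.795121 ÷ 1.63442 = 1.017168
Product > 1; profitable direction is GBP → NZD → AUD → GBP.

1.0172 (arbitrage exists)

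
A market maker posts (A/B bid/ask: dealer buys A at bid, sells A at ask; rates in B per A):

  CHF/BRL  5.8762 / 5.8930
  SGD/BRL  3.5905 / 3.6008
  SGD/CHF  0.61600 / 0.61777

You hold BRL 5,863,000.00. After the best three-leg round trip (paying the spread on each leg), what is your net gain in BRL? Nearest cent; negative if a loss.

Net profit: BRL 30,837.74

Best loop BRL → SGD → CHF → BRL:
BRL 5,863,000.00 ÷ 3.6008 (buy SGD at ask) = SGD 1,628,249.28
SGD 1,628,249.28 × 0.61600 (sell SGD at bid) = CHF 1,003,001.56
CHF 1,003,001.56 × 5.8762 (sell CHF at bid) = BRL 5,893,837.74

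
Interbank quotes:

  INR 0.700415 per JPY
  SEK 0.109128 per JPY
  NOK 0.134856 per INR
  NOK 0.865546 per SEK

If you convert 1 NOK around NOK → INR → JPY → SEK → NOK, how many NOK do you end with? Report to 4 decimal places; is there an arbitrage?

1.0000 (no arbitrage)

Around NOK → INR → JPY → SEK → NOK: 1 ÷ 0.134856 ÷ 0.700415 × 0.109128 × 0.865546 = 1.000001
Product ≈ 1 (deviation 0.000%, within rounding noise).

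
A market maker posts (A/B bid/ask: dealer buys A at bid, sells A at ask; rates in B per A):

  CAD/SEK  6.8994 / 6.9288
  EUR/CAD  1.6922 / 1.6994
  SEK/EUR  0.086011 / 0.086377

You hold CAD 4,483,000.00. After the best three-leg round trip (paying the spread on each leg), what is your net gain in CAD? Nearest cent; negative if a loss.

Best loop CAD → SEK → EUR → CAD:
CAD 4,483,000.00 × 6.8994 (sell CAD at bid) = SEK 30,930,010.20
SEK 30,930,010.20 × 0.086011 (sell SEK at bid) = EUR 2,660,321.11
EUR 2,660,321.11 × 1.6922 (sell EUR at bid) = CAD 4,501,795.38

Net profit: CAD 18,795.38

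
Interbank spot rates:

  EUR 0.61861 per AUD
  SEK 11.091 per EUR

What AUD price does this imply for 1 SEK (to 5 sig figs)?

SEK/AUD = 0.14575

1 SEK ÷ 11.091 = 0.0901632 EUR
0.0901632 EUR ÷ 0.61861 = 0.145751 AUD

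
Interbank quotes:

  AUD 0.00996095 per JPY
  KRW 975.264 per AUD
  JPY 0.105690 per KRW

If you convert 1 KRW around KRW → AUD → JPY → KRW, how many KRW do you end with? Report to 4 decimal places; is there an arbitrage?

0.9740 (arbitrage exists)

Around KRW → AUD → JPY → KRW: 1 ÷ 975.264 ÷ 0.00996095 ÷ 0.105690 = 0.973965
Product < 1; profitable direction is KRW → JPY → AUD → KRW.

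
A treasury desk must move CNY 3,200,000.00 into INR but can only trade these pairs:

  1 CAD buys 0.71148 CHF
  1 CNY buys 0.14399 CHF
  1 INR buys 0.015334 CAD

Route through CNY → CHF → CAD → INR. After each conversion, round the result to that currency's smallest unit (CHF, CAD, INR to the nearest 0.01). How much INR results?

CNY 3,200,000.00 × 0.14399 = CHF 460,768.00
CHF 460,768.00 ÷ 0.71148 = CAD 647,619.05
CAD 647,619.05 ÷ 0.015334 = INR 42,234,188.73

INR 42,234,188.73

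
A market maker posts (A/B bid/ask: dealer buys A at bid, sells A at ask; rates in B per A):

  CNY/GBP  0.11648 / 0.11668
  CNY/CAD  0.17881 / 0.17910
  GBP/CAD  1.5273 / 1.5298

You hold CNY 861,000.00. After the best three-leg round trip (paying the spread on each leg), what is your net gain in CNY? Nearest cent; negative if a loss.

Best loop CNY → CAD → GBP → CNY:
CNY 861,000.00 × 0.17881 (sell CNY at bid) = CAD 153,955.41
CAD 153,955.41 ÷ 1.5298 (buy GBP at ask) = GBP 100,637.61
GBP 100,637.61 ÷ 0.11668 (buy CNY at ask) = CNY 862,509.48

Net profit: CNY 1,509.48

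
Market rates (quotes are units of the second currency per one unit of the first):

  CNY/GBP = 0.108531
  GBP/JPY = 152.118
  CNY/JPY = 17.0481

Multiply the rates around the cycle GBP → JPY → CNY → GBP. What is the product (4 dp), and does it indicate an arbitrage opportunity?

0.9684 (arbitrage exists)

Around GBP → JPY → CNY → GBP: 1 × 152.118 ÷ 17.0481 × 0.108531 = 0.968408
Product < 1; profitable direction is GBP → CNY → JPY → GBP.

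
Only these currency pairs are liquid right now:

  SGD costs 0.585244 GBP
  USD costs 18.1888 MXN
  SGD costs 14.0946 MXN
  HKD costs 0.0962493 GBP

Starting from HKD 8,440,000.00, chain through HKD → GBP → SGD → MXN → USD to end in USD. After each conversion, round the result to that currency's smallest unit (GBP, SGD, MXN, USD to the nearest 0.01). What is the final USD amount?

HKD 8,440,000.00 × 0.0962493 = GBP 812,344.09
GBP 812,344.09 ÷ 0.585244 = SGD 1,388,043.43
SGD 1,388,043.43 × 14.0946 = MXN 19,563,916.93
MXN 19,563,916.93 ÷ 18.1888 = USD 1,075,602.40

USD 1,075,602.40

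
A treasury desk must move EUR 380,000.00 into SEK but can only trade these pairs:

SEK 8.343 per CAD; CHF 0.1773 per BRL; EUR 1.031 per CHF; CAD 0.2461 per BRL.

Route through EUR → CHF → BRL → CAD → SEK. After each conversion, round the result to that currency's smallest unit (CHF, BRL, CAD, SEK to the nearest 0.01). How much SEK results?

EUR 380,000.00 ÷ 1.031 = CHF 368,574.20
CHF 368,574.20 ÷ 0.1773 = BRL 2,078,816.69
BRL 2,078,816.69 × 0.2461 = CAD 511,596.79
CAD 511,596.79 × 8.343 = SEK 4,268,252.02

SEK 4,268,252.02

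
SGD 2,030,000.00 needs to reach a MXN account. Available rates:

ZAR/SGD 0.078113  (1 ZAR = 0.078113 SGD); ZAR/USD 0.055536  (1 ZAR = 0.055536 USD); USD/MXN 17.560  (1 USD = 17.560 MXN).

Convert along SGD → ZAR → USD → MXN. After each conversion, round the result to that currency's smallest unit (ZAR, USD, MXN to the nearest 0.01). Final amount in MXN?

SGD 2,030,000.00 ÷ 0.078113 = ZAR 25,987,991.76
ZAR 25,987,991.76 × 0.055536 = USD 1,443,269.11
USD 1,443,269.11 × 17.560 = MXN 25,343,805.57

MXN 25,343,805.57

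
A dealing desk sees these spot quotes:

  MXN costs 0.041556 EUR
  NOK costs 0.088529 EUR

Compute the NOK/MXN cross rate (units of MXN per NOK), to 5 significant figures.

NOK/MXN = 2.1304

1 NOK × 0.088529 = 0.088529 EUR
0.088529 EUR ÷ 0.041556 = 2.13035 MXN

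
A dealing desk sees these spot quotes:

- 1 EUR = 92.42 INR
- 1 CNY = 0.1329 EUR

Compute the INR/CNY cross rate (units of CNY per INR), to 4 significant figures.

1 INR ÷ 92.42 = 0.0108202 EUR
0.0108202 EUR ÷ 0.1329 = 0.0814159 CNY

INR/CNY = 0.08142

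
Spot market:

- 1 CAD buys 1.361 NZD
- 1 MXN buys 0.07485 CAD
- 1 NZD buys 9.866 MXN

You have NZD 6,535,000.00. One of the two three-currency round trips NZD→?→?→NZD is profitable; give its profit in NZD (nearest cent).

Profit: NZD 33,052.76

Profitable loop is NZD → MXN → CAD → NZD:
NZD 6,535,000.00 × 9.866 = MXN 64,474,310.00
MXN 64,474,310.00 × 0.07485 = CAD 4,825,902.10
CAD 4,825,902.10 × 1.361 = NZD 6,568,052.76
Profit = NZD 6,568,052.76 − NZD 6,535,000.00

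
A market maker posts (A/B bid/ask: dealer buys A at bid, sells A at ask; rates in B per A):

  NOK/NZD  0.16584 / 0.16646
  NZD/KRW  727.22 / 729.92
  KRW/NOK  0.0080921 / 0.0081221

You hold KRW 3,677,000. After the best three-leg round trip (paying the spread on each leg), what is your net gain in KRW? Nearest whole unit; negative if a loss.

Best loop KRW → NZD → NOK → KRW:
KRW 3,677,000 ÷ 729.92 (buy NZD at ask) = NZD 5,037.54
NZD 5,037.54 ÷ 0.16646 (buy NOK at ask) = NOK 30,262.76
NOK 30,262.76 ÷ 0.0081221 (buy KRW at ask) = KRW 3,725,977

Net profit: KRW 48,977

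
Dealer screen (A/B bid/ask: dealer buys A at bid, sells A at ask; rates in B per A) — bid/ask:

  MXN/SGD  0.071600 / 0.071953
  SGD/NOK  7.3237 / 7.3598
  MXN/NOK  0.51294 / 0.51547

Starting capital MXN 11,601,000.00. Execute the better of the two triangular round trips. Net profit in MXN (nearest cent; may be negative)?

Net profit: MXN 200,456.24

Best loop MXN → SGD → NOK → MXN:
MXN 11,601,000.00 × 0.071600 (sell MXN at bid) = SGD 830,631.60
SGD 830,631.60 × 7.3237 (sell SGD at bid) = NOK 6,083,296.65
NOK 6,083,296.65 ÷ 0.51547 (buy MXN at ask) = MXN 11,801,456.24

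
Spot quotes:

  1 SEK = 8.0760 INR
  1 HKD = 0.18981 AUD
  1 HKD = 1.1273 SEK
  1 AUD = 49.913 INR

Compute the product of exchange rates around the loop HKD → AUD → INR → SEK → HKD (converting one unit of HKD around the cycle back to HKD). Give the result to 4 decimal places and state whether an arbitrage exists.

Around HKD → AUD → INR → SEK → HKD: 1 × 0.18981 × 49.913 ÷ 8.0760 ÷ 1.1273 = 1.040631
Product > 1; profitable direction is HKD → AUD → INR → SEK → HKD.

1.0406 (arbitrage exists)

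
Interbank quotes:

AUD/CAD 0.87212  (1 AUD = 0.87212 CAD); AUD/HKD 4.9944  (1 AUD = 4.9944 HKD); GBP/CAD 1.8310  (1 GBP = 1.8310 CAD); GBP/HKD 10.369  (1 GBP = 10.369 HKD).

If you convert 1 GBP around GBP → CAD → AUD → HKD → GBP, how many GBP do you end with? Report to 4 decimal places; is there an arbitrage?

1.0113 (arbitrage exists)

Around GBP → CAD → AUD → HKD → GBP: 1 × 1.8310 ÷ 0.87212 × 4.9944 ÷ 10.369 = 1.011250
Product > 1; profitable direction is GBP → CAD → AUD → HKD → GBP.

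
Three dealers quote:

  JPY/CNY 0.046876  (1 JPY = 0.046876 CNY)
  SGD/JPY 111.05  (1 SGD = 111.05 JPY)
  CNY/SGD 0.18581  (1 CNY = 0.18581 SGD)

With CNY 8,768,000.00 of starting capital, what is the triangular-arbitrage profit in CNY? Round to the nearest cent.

Profit: CNY 296,886.05

Profitable loop is CNY → JPY → SGD → CNY:
CNY 8,768,000.00 ÷ 0.046876 = JPY 187,046,676
JPY 187,046,676 ÷ 111.05 = SGD 1,684,346.48
SGD 1,684,346.48 ÷ 0.18581 = CNY 9,064,886.05
Profit = CNY 9,064,886.05 − CNY 8,768,000.00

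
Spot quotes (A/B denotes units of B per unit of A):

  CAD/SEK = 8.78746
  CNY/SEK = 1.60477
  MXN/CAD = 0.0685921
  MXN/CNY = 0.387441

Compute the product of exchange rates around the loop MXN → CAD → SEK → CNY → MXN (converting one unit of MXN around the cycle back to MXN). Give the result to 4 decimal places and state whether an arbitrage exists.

0.9694 (arbitrage exists)

Around MXN → CAD → SEK → CNY → MXN: 1 × 0.0685921 × 8.78746 ÷ 1.60477 ÷ 0.387441 = 0.969436
Product < 1; profitable direction is MXN → CNY → SEK → CAD → MXN.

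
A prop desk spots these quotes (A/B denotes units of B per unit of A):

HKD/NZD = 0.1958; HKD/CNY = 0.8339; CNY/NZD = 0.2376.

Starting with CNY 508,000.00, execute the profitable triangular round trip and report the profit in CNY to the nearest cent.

Profitable loop is CNY → NZD → HKD → CNY:
CNY 508,000.00 × 0.2376 = NZD 120,700.80
NZD 120,700.80 ÷ 0.1958 = HKD 616,449.44
HKD 616,449.44 × 0.8339 = CNY 514,057.19
Profit = CNY 514,057.19 − CNY 508,000.00

Profit: CNY 6,057.19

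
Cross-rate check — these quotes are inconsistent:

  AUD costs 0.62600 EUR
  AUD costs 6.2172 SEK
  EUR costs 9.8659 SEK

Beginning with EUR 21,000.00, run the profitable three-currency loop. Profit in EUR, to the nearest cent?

Profit: EUR 139.91

Profitable loop is EUR → AUD → SEK → EUR:
EUR 21,000.00 ÷ 0.62600 = AUD 33,546.33
AUD 33,546.33 × 6.2172 = SEK 208,564.22
SEK 208,564.22 ÷ 9.8659 = EUR 21,139.91
Profit = EUR 21,139.91 − EUR 21,000.00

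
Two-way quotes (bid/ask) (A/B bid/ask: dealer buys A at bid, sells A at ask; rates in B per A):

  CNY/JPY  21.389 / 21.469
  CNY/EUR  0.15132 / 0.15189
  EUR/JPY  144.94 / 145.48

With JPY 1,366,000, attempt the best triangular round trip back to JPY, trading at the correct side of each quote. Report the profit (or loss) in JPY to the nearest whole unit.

Net profit: JPY 29,480

Best loop JPY → CNY → EUR → JPY:
JPY 1,366,000 ÷ 21.469 (buy CNY at ask) = CNY 63,626.62
CNY 63,626.62 × 0.15132 (sell CNY at bid) = EUR 9,627.98
EUR 9,627.98 × 144.94 (sell EUR at bid) = JPY 1,395,480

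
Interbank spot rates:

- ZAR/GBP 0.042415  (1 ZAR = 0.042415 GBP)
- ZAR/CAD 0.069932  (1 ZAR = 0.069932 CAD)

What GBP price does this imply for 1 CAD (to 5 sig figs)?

1 CAD ÷ 0.069932 = 14.2996 ZAR
14.2996 ZAR × 0.042415 = 0.606518 GBP

CAD/GBP = 0.60652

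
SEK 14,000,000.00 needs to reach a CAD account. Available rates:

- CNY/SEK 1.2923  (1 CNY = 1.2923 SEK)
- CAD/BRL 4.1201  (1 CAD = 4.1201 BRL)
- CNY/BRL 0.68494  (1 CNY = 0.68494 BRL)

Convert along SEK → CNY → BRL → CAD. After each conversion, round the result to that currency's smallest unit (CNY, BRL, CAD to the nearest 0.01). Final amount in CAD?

SEK 14,000,000.00 ÷ 1.2923 = CNY 10,833,397.82
CNY 10,833,397.82 × 0.68494 = BRL 7,420,227.50
BRL 7,420,227.50 ÷ 4.1201 = CAD 1,800,982.38

CAD 1,800,982.38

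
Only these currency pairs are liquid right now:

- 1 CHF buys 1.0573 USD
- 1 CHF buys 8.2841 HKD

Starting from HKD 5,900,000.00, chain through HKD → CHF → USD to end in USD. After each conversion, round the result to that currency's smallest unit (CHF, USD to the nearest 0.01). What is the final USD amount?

HKD 5,900,000.00 ÷ 8.2841 = CHF 712,207.72
CHF 712,207.72 × 1.0573 = USD 753,017.22

USD 753,017.22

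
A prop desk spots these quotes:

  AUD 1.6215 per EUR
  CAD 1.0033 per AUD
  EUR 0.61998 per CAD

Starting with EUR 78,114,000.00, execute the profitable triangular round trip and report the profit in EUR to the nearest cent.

Profitable loop is EUR → AUD → CAD → EUR:
EUR 78,114,000.00 × 1.6215 = AUD 126,661,851.00
AUD 126,661,851.00 × 1.0033 = CAD 127,079,835.11
CAD 127,079,835.11 × 0.61998 = EUR 78,786,956.17
Profit = EUR 78,786,956.17 − EUR 78,114,000.00

Profit: EUR 672,956.17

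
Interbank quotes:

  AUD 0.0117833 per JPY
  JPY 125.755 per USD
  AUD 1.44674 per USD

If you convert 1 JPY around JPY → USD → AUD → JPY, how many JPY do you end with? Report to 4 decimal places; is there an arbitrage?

Around JPY → USD → AUD → JPY: 1 ÷ 125.755 × 1.44674 ÷ 0.0117833 = 0.976334
Product < 1; profitable direction is JPY → AUD → USD → JPY.

0.9763 (arbitrage exists)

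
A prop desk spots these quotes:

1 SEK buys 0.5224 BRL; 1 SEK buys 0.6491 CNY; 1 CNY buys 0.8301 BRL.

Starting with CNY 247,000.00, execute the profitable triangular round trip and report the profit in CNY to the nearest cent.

Profit: CNY 7,762.68

Profitable loop is CNY → BRL → SEK → CNY:
CNY 247,000.00 × 0.8301 = BRL 205,034.70
BRL 205,034.70 ÷ 0.5224 = SEK 392,486.03
SEK 392,486.03 × 0.6491 = CNY 254,762.68
Profit = CNY 254,762.68 − CNY 247,000.00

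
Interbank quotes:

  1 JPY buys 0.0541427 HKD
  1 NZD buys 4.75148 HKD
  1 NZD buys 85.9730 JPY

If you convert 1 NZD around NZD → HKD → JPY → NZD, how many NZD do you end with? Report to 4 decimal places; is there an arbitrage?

1.0208 (arbitrage exists)

Around NZD → HKD → JPY → NZD: 1 × 4.75148 ÷ 0.0541427 ÷ 85.9730 = 1.020768
Product > 1; profitable direction is NZD → HKD → JPY → NZD.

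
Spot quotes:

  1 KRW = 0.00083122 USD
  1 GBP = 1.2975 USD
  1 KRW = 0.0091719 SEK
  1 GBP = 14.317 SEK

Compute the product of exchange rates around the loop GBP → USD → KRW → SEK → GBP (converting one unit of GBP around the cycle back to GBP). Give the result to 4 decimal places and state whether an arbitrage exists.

1.0000 (no arbitrage)

Around GBP → USD → KRW → SEK → GBP: 1 × 1.2975 ÷ 0.00083122 × 0.0091719 ÷ 14.317 = 0.999997
Product ≈ 1 (deviation 0.000%, within rounding noise).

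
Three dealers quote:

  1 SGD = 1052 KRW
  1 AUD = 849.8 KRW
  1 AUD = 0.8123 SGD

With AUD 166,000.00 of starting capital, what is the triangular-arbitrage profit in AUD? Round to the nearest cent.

Profitable loop is AUD → SGD → KRW → AUD:
AUD 166,000.00 × 0.8123 = SGD 134,841.80
SGD 134,841.80 × 1052 = KRW 141,853,574
KRW 141,853,574 ÷ 849.8 = AUD 166,925.83
Profit = AUD 166,925.83 − AUD 166,000.00

Profit: AUD 925.83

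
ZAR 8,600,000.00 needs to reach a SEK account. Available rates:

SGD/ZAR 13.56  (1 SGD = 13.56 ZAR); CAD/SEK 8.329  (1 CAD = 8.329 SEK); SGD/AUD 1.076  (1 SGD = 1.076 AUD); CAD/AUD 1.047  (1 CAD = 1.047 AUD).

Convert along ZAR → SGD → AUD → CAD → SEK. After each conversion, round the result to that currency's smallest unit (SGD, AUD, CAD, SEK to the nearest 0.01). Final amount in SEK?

SEK 5,428,717.18

ZAR 8,600,000.00 ÷ 13.56 = SGD 634,218.29
SGD 634,218.29 × 1.076 = AUD 682,418.88
AUD 682,418.88 ÷ 1.047 = CAD 651,784.99
CAD 651,784.99 × 8.329 = SEK 5,428,717.18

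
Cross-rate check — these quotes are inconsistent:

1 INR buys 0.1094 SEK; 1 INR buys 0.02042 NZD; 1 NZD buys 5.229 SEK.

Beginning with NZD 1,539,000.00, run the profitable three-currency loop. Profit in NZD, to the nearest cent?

Profitable loop is NZD → INR → SEK → NZD:
NZD 1,539,000.00 ÷ 0.02042 = INR 75,367,286.97
INR 75,367,286.97 × 0.1094 = SEK 8,245,181.19
SEK 8,245,181.19 ÷ 5.229 = NZD 1,576,817.98
Profit = NZD 1,576,817.98 − NZD 1,539,000.00

Profit: NZD 37,817.98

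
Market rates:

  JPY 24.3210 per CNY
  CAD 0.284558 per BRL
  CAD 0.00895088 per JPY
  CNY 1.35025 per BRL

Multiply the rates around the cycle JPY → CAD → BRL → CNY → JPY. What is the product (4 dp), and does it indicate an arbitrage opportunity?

Around JPY → CAD → BRL → CNY → JPY: 1 × 0.00895088 ÷ 0.284558 × 1.35025 × 24.3210 = 1.032977
Product > 1; profitable direction is JPY → CAD → BRL → CNY → JPY.

1.0330 (arbitrage exists)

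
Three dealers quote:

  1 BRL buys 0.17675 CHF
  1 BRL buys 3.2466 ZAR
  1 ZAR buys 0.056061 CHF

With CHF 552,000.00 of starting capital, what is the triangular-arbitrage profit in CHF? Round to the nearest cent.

Profit: CHF 16,419.91

Profitable loop is CHF → BRL → ZAR → CHF:
CHF 552,000.00 ÷ 0.17675 = BRL 3,123,055.16
BRL 3,123,055.16 × 3.2466 = ZAR 10,139,310.89
ZAR 10,139,310.89 × 0.056061 = CHF 568,419.91
Profit = CHF 568,419.91 − CHF 552,000.00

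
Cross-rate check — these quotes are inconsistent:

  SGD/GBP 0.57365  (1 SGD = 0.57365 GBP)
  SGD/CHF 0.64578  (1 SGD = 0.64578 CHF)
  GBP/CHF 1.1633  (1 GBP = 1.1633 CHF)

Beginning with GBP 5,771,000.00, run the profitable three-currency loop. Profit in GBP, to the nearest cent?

Profitable loop is GBP → CHF → SGD → GBP:
GBP 5,771,000.00 × 1.1633 = CHF 6,713,404.30
CHF 6,713,404.30 ÷ 0.64578 = SGD 10,395,807.09
SGD 10,395,807.09 × 0.57365 = GBP 5,963,554.73
Profit = GBP 5,963,554.73 − GBP 5,771,000.00

Profit: GBP 192,554.73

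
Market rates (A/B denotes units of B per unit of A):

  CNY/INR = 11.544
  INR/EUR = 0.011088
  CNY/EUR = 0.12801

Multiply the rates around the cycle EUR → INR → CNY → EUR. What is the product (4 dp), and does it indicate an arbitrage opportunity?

1.0001 (no arbitrage)

Around EUR → INR → CNY → EUR: 1 ÷ 0.011088 ÷ 11.544 × 0.12801 = 1.000079
Product ≈ 1 (deviation 0.008%, within rounding noise).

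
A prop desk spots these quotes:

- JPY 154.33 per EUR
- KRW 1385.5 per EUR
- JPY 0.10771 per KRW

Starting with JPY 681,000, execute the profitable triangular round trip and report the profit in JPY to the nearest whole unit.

Profitable loop is JPY → KRW → EUR → JPY:
JPY 681,000 ÷ 0.10771 = KRW 6,322,533
KRW 6,322,533 ÷ 1385.5 = EUR 4,563.36
EUR 4,563.36 × 154.33 = JPY 704,263
Profit = JPY 704,263 − JPY 681,000

Profit: JPY 23,263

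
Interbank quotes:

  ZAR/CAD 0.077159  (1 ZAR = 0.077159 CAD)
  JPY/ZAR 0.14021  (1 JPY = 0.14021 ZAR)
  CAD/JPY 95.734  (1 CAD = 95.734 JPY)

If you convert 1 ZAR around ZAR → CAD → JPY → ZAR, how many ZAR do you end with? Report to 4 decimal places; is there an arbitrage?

Around ZAR → CAD → JPY → ZAR: 1 × 0.077159 × 95.734 × 0.14021 = 1.035695
Product > 1; profitable direction is ZAR → CAD → JPY → ZAR.

1.0357 (arbitrage exists)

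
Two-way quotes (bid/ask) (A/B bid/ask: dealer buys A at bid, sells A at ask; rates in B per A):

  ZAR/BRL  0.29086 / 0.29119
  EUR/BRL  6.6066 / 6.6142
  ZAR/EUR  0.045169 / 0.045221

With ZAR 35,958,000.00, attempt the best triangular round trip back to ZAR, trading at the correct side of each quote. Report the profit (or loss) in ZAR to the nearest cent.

Best loop ZAR → EUR → BRL → ZAR:
ZAR 35,958,000.00 × 0.045169 (sell ZAR at bid) = EUR 1,624,186.90
EUR 1,624,186.90 × 6.6066 (sell EUR at bid) = BRL 10,730,353.19
BRL 10,730,353.19 ÷ 0.29119 (buy ZAR at ask) = ZAR 36,850,005.79

Net profit: ZAR 892,005.79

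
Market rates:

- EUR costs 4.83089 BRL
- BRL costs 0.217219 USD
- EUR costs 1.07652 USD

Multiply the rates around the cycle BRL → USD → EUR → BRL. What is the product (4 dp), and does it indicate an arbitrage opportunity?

Around BRL → USD → EUR → BRL: 1 × 0.217219 ÷ 1.07652 × 4.83089 = 0.974772
Product < 1; profitable direction is BRL → EUR → USD → BRL.

0.9748 (arbitrage exists)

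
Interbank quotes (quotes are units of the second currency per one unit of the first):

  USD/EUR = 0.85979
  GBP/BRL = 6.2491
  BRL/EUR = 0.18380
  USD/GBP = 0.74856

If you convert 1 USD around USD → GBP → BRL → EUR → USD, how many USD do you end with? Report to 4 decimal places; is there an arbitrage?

1.0000 (no arbitrage)

Around USD → GBP → BRL → EUR → USD: 1 × 0.74856 × 6.2491 × 0.18380 ÷ 0.85979 = 0.999994
Product ≈ 1 (deviation 0.001%, within rounding noise).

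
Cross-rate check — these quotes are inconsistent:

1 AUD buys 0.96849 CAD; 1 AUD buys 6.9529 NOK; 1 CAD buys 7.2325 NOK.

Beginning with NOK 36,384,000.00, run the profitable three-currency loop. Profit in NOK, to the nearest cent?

Profit: NOK 270,562.73

Profitable loop is NOK → AUD → CAD → NOK:
NOK 36,384,000.00 ÷ 6.9529 = AUD 5,232,924.39
AUD 5,232,924.39 × 0.96849 = CAD 5,068,034.94
CAD 5,068,034.94 × 7.2325 = NOK 36,654,562.73
Profit = NOK 36,654,562.73 − NOK 36,384,000.00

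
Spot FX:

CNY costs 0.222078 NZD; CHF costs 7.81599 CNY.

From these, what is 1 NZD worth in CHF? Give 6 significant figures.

NZD/CHF = 0.576117

1 NZD ÷ 0.222078 = 4.50292 CNY
4.50292 CNY ÷ 7.81599 = 0.576117 CHF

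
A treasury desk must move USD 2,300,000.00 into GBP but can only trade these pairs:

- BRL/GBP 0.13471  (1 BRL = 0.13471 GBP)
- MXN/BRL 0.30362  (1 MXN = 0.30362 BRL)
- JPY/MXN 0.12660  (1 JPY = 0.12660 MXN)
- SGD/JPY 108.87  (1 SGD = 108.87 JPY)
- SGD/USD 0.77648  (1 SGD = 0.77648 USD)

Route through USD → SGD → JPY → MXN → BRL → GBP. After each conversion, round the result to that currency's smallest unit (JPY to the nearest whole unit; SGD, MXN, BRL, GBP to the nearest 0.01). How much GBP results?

USD 2,300,000.00 ÷ 0.77648 = SGD 2,962,085.31
SGD 2,962,085.31 × 108.87 = JPY 322,482,228
JPY 322,482,228 × 0.12660 = MXN 40,826,250.06
MXN 40,826,250.06 × 0.30362 = BRL 12,395,666.04
BRL 12,395,666.04 × 0.13471 = GBP 1,669,820.17

GBP 1,669,820.17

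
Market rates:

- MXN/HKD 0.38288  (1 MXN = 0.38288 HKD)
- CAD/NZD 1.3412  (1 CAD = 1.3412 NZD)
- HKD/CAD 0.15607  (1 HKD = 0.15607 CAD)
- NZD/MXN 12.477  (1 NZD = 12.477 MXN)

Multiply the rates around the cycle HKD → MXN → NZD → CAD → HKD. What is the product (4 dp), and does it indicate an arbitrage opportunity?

1.0000 (no arbitrage)

Around HKD → MXN → NZD → CAD → HKD: 1 ÷ 0.38288 ÷ 12.477 ÷ 1.3412 ÷ 0.15607 = 1.000033
Product ≈ 1 (deviation 0.003%, within rounding noise).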